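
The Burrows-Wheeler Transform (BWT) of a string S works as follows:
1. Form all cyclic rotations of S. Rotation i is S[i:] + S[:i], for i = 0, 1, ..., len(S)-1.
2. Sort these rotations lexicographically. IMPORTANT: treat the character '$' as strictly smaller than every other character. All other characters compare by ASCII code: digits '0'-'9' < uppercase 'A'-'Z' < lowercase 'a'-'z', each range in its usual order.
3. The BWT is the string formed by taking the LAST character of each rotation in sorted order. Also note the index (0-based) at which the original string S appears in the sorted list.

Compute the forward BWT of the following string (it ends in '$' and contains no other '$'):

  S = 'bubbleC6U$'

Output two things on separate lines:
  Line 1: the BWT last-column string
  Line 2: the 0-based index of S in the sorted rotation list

Answer: UCe6ub$lbb
6

Derivation:
All 10 rotations (rotation i = S[i:]+S[:i]):
  rot[0] = bubbleC6U$
  rot[1] = ubbleC6U$b
  rot[2] = bbleC6U$bu
  rot[3] = bleC6U$bub
  rot[4] = leC6U$bubb
  rot[5] = eC6U$bubbl
  rot[6] = C6U$bubble
  rot[7] = 6U$bubbleC
  rot[8] = U$bubbleC6
  rot[9] = $bubbleC6U
Sorted (with $ < everything):
  sorted[0] = $bubbleC6U  (last char: 'U')
  sorted[1] = 6U$bubbleC  (last char: 'C')
  sorted[2] = C6U$bubble  (last char: 'e')
  sorted[3] = U$bubbleC6  (last char: '6')
  sorted[4] = bbleC6U$bu  (last char: 'u')
  sorted[5] = bleC6U$bub  (last char: 'b')
  sorted[6] = bubbleC6U$  (last char: '$')
  sorted[7] = eC6U$bubbl  (last char: 'l')
  sorted[8] = leC6U$bubb  (last char: 'b')
  sorted[9] = ubbleC6U$b  (last char: 'b')
Last column: UCe6ub$lbb
Original string S is at sorted index 6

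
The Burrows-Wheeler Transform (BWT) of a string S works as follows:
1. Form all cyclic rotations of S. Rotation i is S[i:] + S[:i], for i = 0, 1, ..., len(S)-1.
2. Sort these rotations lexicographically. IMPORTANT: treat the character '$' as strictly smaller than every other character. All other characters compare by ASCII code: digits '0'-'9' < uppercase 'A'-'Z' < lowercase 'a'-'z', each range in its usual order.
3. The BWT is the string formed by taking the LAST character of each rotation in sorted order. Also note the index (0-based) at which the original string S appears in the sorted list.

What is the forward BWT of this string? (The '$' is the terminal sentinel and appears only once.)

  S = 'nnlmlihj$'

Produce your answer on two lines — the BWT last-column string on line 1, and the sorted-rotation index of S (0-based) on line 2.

All 9 rotations (rotation i = S[i:]+S[:i]):
  rot[0] = nnlmlihj$
  rot[1] = nlmlihj$n
  rot[2] = lmlihj$nn
  rot[3] = mlihj$nnl
  rot[4] = lihj$nnlm
  rot[5] = ihj$nnlml
  rot[6] = hj$nnlmli
  rot[7] = j$nnlmlih
  rot[8] = $nnlmlihj
Sorted (with $ < everything):
  sorted[0] = $nnlmlihj  (last char: 'j')
  sorted[1] = hj$nnlmli  (last char: 'i')
  sorted[2] = ihj$nnlml  (last char: 'l')
  sorted[3] = j$nnlmlih  (last char: 'h')
  sorted[4] = lihj$nnlm  (last char: 'm')
  sorted[5] = lmlihj$nn  (last char: 'n')
  sorted[6] = mlihj$nnl  (last char: 'l')
  sorted[7] = nlmlihj$n  (last char: 'n')
  sorted[8] = nnlmlihj$  (last char: '$')
Last column: jilhmnln$
Original string S is at sorted index 8

Answer: jilhmnln$
8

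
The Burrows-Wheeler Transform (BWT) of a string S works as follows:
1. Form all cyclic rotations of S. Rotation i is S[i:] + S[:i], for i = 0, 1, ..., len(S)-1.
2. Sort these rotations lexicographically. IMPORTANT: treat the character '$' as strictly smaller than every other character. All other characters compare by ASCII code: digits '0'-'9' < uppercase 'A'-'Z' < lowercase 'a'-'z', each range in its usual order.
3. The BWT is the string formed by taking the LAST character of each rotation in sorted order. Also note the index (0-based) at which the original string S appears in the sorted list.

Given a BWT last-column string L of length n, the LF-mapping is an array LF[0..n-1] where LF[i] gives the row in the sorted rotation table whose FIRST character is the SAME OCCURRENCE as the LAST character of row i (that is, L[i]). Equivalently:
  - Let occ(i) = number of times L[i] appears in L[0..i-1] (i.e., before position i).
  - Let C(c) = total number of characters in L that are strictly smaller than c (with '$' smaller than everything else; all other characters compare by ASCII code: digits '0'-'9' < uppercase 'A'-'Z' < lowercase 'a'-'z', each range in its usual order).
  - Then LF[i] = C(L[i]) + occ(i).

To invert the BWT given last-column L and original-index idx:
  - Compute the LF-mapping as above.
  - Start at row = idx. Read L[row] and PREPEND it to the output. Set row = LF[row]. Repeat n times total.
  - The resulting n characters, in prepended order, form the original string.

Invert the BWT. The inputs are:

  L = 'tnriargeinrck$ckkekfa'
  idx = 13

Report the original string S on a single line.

LF mapping: 20 15 17 9 1 18 8 5 10 16 19 3 11 0 4 12 13 6 14 7 2
Walk LF starting at row 13, prepending L[row]:
  step 1: row=13, L[13]='$', prepend. Next row=LF[13]=0
  step 2: row=0, L[0]='t', prepend. Next row=LF[0]=20
  step 3: row=20, L[20]='a', prepend. Next row=LF[20]=2
  step 4: row=2, L[2]='r', prepend. Next row=LF[2]=17
  step 5: row=17, L[17]='e', prepend. Next row=LF[17]=6
  step 6: row=6, L[6]='g', prepend. Next row=LF[6]=8
  step 7: row=8, L[8]='i', prepend. Next row=LF[8]=10
  step 8: row=10, L[10]='r', prepend. Next row=LF[10]=19
  step 9: row=19, L[19]='f', prepend. Next row=LF[19]=7
  step 10: row=7, L[7]='e', prepend. Next row=LF[7]=5
  step 11: row=5, L[5]='r', prepend. Next row=LF[5]=18
  step 12: row=18, L[18]='k', prepend. Next row=LF[18]=14
  step 13: row=14, L[14]='c', prepend. Next row=LF[14]=4
  step 14: row=4, L[4]='a', prepend. Next row=LF[4]=1
  step 15: row=1, L[1]='n', prepend. Next row=LF[1]=15
  step 16: row=15, L[15]='k', prepend. Next row=LF[15]=12
  step 17: row=12, L[12]='k', prepend. Next row=LF[12]=11
  step 18: row=11, L[11]='c', prepend. Next row=LF[11]=3
  step 19: row=3, L[3]='i', prepend. Next row=LF[3]=9
  step 20: row=9, L[9]='n', prepend. Next row=LF[9]=16
  step 21: row=16, L[16]='k', prepend. Next row=LF[16]=13
Reversed output: knickknackrefrigerat$

Answer: knickknackrefrigerat$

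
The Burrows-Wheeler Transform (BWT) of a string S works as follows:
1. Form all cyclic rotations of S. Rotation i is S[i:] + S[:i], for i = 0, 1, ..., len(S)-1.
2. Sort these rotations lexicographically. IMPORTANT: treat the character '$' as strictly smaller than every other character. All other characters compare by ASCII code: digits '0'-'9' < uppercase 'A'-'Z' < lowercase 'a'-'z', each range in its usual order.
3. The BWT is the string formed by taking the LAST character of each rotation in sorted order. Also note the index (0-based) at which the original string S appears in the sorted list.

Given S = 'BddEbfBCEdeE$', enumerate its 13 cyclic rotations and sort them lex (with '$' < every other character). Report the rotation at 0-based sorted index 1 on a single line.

Answer: BCEdeE$BddEbf

Derivation:
All 13 rotations (rotation i = S[i:]+S[:i]):
  rot[0] = BddEbfBCEdeE$
  rot[1] = ddEbfBCEdeE$B
  rot[2] = dEbfBCEdeE$Bd
  rot[3] = EbfBCEdeE$Bdd
  rot[4] = bfBCEdeE$BddE
  rot[5] = fBCEdeE$BddEb
  rot[6] = BCEdeE$BddEbf
  rot[7] = CEdeE$BddEbfB
  rot[8] = EdeE$BddEbfBC
  rot[9] = deE$BddEbfBCE
  rot[10] = eE$BddEbfBCEd
  rot[11] = E$BddEbfBCEde
  rot[12] = $BddEbfBCEdeE
Sorted (with $ < everything):
  sorted[0] = $BddEbfBCEdeE
  sorted[1] = BCEdeE$BddEbf
  sorted[2] = BddEbfBCEdeE$
  sorted[3] = CEdeE$BddEbfB
  sorted[4] = E$BddEbfBCEde
  sorted[5] = EbfBCEdeE$Bdd
  sorted[6] = EdeE$BddEbfBC
  sorted[7] = bfBCEdeE$BddE
  sorted[8] = dEbfBCEdeE$Bd
  sorted[9] = ddEbfBCEdeE$B
  sorted[10] = deE$BddEbfBCE
  sorted[11] = eE$BddEbfBCEd
  sorted[12] = fBCEdeE$BddEb
sorted[1] = BCEdeE$BddEbf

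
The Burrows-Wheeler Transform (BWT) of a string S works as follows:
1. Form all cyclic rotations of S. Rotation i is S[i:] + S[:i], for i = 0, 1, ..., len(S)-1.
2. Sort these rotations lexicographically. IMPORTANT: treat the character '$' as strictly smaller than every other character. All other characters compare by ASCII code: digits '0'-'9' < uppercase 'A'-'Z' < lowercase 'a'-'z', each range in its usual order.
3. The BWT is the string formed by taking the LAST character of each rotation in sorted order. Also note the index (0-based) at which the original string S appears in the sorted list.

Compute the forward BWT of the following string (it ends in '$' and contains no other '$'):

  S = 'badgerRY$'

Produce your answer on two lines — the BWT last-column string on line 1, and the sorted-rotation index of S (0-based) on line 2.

All 9 rotations (rotation i = S[i:]+S[:i]):
  rot[0] = badgerRY$
  rot[1] = adgerRY$b
  rot[2] = dgerRY$ba
  rot[3] = gerRY$bad
  rot[4] = erRY$badg
  rot[5] = rRY$badge
  rot[6] = RY$badger
  rot[7] = Y$badgerR
  rot[8] = $badgerRY
Sorted (with $ < everything):
  sorted[0] = $badgerRY  (last char: 'Y')
  sorted[1] = RY$badger  (last char: 'r')
  sorted[2] = Y$badgerR  (last char: 'R')
  sorted[3] = adgerRY$b  (last char: 'b')
  sorted[4] = badgerRY$  (last char: '$')
  sorted[5] = dgerRY$ba  (last char: 'a')
  sorted[6] = erRY$badg  (last char: 'g')
  sorted[7] = gerRY$bad  (last char: 'd')
  sorted[8] = rRY$badge  (last char: 'e')
Last column: YrRb$agde
Original string S is at sorted index 4

Answer: YrRb$agde
4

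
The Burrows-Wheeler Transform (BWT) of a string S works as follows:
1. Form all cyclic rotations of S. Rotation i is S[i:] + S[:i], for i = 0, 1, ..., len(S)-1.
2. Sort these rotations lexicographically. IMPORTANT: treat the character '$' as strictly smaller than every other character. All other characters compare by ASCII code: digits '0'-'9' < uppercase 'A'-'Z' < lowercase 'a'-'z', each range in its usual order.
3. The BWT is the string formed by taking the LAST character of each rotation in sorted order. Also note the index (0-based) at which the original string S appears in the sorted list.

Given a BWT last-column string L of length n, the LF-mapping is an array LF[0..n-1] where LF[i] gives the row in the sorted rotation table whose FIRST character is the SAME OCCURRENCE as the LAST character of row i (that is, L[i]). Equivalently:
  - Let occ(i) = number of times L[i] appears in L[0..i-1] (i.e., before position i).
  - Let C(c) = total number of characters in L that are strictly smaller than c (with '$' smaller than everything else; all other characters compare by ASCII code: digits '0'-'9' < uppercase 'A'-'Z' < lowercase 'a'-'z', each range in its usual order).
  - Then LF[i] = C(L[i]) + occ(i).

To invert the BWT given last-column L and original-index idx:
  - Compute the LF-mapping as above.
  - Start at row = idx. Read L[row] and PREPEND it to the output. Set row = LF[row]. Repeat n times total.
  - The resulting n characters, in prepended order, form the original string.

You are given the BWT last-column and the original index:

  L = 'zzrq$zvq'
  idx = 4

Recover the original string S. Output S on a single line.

LF mapping: 5 6 3 1 0 7 4 2
Walk LF starting at row 4, prepending L[row]:
  step 1: row=4, L[4]='$', prepend. Next row=LF[4]=0
  step 2: row=0, L[0]='z', prepend. Next row=LF[0]=5
  step 3: row=5, L[5]='z', prepend. Next row=LF[5]=7
  step 4: row=7, L[7]='q', prepend. Next row=LF[7]=2
  step 5: row=2, L[2]='r', prepend. Next row=LF[2]=3
  step 6: row=3, L[3]='q', prepend. Next row=LF[3]=1
  step 7: row=1, L[1]='z', prepend. Next row=LF[1]=6
  step 8: row=6, L[6]='v', prepend. Next row=LF[6]=4
Reversed output: vzqrqzz$

Answer: vzqrqzz$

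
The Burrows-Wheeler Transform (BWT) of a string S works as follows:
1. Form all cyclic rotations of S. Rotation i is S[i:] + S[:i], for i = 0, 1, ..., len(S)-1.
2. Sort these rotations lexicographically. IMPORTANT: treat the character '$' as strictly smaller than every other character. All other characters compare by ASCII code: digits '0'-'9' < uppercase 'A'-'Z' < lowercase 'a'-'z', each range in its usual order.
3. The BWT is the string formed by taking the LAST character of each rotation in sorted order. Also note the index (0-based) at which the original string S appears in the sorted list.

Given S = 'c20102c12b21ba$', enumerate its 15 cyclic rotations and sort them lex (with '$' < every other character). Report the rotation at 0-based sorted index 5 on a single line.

Answer: 1ba$c20102c12b2

Derivation:
All 15 rotations (rotation i = S[i:]+S[:i]):
  rot[0] = c20102c12b21ba$
  rot[1] = 20102c12b21ba$c
  rot[2] = 0102c12b21ba$c2
  rot[3] = 102c12b21ba$c20
  rot[4] = 02c12b21ba$c201
  rot[5] = 2c12b21ba$c2010
  rot[6] = c12b21ba$c20102
  rot[7] = 12b21ba$c20102c
  rot[8] = 2b21ba$c20102c1
  rot[9] = b21ba$c20102c12
  rot[10] = 21ba$c20102c12b
  rot[11] = 1ba$c20102c12b2
  rot[12] = ba$c20102c12b21
  rot[13] = a$c20102c12b21b
  rot[14] = $c20102c12b21ba
Sorted (with $ < everything):
  sorted[0] = $c20102c12b21ba
  sorted[1] = 0102c12b21ba$c2
  sorted[2] = 02c12b21ba$c201
  sorted[3] = 102c12b21ba$c20
  sorted[4] = 12b21ba$c20102c
  sorted[5] = 1ba$c20102c12b2
  sorted[6] = 20102c12b21ba$c
  sorted[7] = 21ba$c20102c12b
  sorted[8] = 2b21ba$c20102c1
  sorted[9] = 2c12b21ba$c2010
  sorted[10] = a$c20102c12b21b
  sorted[11] = b21ba$c20102c12
  sorted[12] = ba$c20102c12b21
  sorted[13] = c12b21ba$c20102
  sorted[14] = c20102c12b21ba$
sorted[5] = 1ba$c20102c12b2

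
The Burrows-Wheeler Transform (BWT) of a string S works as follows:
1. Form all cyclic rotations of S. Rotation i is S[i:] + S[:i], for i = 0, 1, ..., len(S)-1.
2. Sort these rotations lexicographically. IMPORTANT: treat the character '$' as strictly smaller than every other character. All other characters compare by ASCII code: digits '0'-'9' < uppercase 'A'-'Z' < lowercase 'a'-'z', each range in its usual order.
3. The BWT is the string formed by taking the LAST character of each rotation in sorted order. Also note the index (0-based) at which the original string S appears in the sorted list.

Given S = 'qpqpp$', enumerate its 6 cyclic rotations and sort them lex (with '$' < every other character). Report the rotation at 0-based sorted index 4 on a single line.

Answer: qpp$qp

Derivation:
All 6 rotations (rotation i = S[i:]+S[:i]):
  rot[0] = qpqpp$
  rot[1] = pqpp$q
  rot[2] = qpp$qp
  rot[3] = pp$qpq
  rot[4] = p$qpqp
  rot[5] = $qpqpp
Sorted (with $ < everything):
  sorted[0] = $qpqpp
  sorted[1] = p$qpqp
  sorted[2] = pp$qpq
  sorted[3] = pqpp$q
  sorted[4] = qpp$qp
  sorted[5] = qpqpp$
sorted[4] = qpp$qp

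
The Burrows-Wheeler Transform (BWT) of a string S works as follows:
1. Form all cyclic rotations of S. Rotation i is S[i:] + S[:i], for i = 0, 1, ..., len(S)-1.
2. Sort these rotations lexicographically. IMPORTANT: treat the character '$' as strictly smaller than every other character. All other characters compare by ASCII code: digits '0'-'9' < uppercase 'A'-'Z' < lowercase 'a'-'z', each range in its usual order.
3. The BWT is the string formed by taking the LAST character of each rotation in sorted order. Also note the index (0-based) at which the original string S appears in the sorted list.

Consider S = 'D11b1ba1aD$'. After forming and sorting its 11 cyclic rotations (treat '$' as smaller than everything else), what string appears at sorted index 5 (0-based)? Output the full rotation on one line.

All 11 rotations (rotation i = S[i:]+S[:i]):
  rot[0] = D11b1ba1aD$
  rot[1] = 11b1ba1aD$D
  rot[2] = 1b1ba1aD$D1
  rot[3] = b1ba1aD$D11
  rot[4] = 1ba1aD$D11b
  rot[5] = ba1aD$D11b1
  rot[6] = a1aD$D11b1b
  rot[7] = 1aD$D11b1ba
  rot[8] = aD$D11b1ba1
  rot[9] = D$D11b1ba1a
  rot[10] = $D11b1ba1aD
Sorted (with $ < everything):
  sorted[0] = $D11b1ba1aD
  sorted[1] = 11b1ba1aD$D
  sorted[2] = 1aD$D11b1ba
  sorted[3] = 1b1ba1aD$D1
  sorted[4] = 1ba1aD$D11b
  sorted[5] = D$D11b1ba1a
  sorted[6] = D11b1ba1aD$
  sorted[7] = a1aD$D11b1b
  sorted[8] = aD$D11b1ba1
  sorted[9] = b1ba1aD$D11
  sorted[10] = ba1aD$D11b1
sorted[5] = D$D11b1ba1a

Answer: D$D11b1ba1a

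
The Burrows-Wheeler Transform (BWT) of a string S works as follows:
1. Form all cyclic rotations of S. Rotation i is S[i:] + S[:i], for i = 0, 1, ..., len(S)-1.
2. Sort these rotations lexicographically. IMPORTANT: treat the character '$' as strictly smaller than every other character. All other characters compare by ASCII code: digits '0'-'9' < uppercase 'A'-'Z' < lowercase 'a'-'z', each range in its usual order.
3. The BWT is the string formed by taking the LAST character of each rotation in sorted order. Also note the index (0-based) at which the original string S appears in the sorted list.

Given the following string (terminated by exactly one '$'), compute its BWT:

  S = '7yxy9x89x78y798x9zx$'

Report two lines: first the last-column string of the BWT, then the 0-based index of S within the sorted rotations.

Answer: xxy$x9778yxz998y8x79
3

Derivation:
All 20 rotations (rotation i = S[i:]+S[:i]):
  rot[0] = 7yxy9x89x78y798x9zx$
  rot[1] = yxy9x89x78y798x9zx$7
  rot[2] = xy9x89x78y798x9zx$7y
  rot[3] = y9x89x78y798x9zx$7yx
  rot[4] = 9x89x78y798x9zx$7yxy
  rot[5] = x89x78y798x9zx$7yxy9
  rot[6] = 89x78y798x9zx$7yxy9x
  rot[7] = 9x78y798x9zx$7yxy9x8
  rot[8] = x78y798x9zx$7yxy9x89
  rot[9] = 78y798x9zx$7yxy9x89x
  rot[10] = 8y798x9zx$7yxy9x89x7
  rot[11] = y798x9zx$7yxy9x89x78
  rot[12] = 798x9zx$7yxy9x89x78y
  rot[13] = 98x9zx$7yxy9x89x78y7
  rot[14] = 8x9zx$7yxy9x89x78y79
  rot[15] = x9zx$7yxy9x89x78y798
  rot[16] = 9zx$7yxy9x89x78y798x
  rot[17] = zx$7yxy9x89x78y798x9
  rot[18] = x$7yxy9x89x78y798x9z
  rot[19] = $7yxy9x89x78y798x9zx
Sorted (with $ < everything):
  sorted[0] = $7yxy9x89x78y798x9zx  (last char: 'x')
  sorted[1] = 78y798x9zx$7yxy9x89x  (last char: 'x')
  sorted[2] = 798x9zx$7yxy9x89x78y  (last char: 'y')
  sorted[3] = 7yxy9x89x78y798x9zx$  (last char: '$')
  sorted[4] = 89x78y798x9zx$7yxy9x  (last char: 'x')
  sorted[5] = 8x9zx$7yxy9x89x78y79  (last char: '9')
  sorted[6] = 8y798x9zx$7yxy9x89x7  (last char: '7')
  sorted[7] = 98x9zx$7yxy9x89x78y7  (last char: '7')
  sorted[8] = 9x78y798x9zx$7yxy9x8  (last char: '8')
  sorted[9] = 9x89x78y798x9zx$7yxy  (last char: 'y')
  sorted[10] = 9zx$7yxy9x89x78y798x  (last char: 'x')
  sorted[11] = x$7yxy9x89x78y798x9z  (last char: 'z')
  sorted[12] = x78y798x9zx$7yxy9x89  (last char: '9')
  sorted[13] = x89x78y798x9zx$7yxy9  (last char: '9')
  sorted[14] = x9zx$7yxy9x89x78y798  (last char: '8')
  sorted[15] = xy9x89x78y798x9zx$7y  (last char: 'y')
  sorted[16] = y798x9zx$7yxy9x89x78  (last char: '8')
  sorted[17] = y9x89x78y798x9zx$7yx  (last char: 'x')
  sorted[18] = yxy9x89x78y798x9zx$7  (last char: '7')
  sorted[19] = zx$7yxy9x89x78y798x9  (last char: '9')
Last column: xxy$x9778yxz998y8x79
Original string S is at sorted index 3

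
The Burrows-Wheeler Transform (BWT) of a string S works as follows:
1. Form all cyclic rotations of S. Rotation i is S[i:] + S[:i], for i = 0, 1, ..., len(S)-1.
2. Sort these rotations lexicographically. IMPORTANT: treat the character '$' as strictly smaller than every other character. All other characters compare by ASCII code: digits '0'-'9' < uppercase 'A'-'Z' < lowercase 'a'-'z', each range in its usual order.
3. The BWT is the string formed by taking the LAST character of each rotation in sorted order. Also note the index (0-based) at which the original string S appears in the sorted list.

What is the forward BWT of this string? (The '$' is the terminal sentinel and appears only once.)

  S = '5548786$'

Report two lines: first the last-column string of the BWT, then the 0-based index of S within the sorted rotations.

All 8 rotations (rotation i = S[i:]+S[:i]):
  rot[0] = 5548786$
  rot[1] = 548786$5
  rot[2] = 48786$55
  rot[3] = 8786$554
  rot[4] = 786$5548
  rot[5] = 86$55487
  rot[6] = 6$554878
  rot[7] = $5548786
Sorted (with $ < everything):
  sorted[0] = $5548786  (last char: '6')
  sorted[1] = 48786$55  (last char: '5')
  sorted[2] = 548786$5  (last char: '5')
  sorted[3] = 5548786$  (last char: '$')
  sorted[4] = 6$554878  (last char: '8')
  sorted[5] = 786$5548  (last char: '8')
  sorted[6] = 86$55487  (last char: '7')
  sorted[7] = 8786$554  (last char: '4')
Last column: 655$8874
Original string S is at sorted index 3

Answer: 655$8874
3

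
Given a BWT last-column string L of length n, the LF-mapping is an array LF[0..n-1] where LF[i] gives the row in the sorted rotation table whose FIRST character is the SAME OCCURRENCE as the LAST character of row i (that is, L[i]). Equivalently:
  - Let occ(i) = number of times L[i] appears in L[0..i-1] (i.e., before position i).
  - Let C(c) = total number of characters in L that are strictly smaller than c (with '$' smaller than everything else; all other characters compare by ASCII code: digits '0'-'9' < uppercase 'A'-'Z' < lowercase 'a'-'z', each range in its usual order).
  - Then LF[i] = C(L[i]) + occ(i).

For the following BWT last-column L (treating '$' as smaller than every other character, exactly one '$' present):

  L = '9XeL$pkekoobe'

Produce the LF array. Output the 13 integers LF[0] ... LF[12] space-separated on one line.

Char counts: '$':1, '9':1, 'L':1, 'X':1, 'b':1, 'e':3, 'k':2, 'o':2, 'p':1
C (first-col start): C('$')=0, C('9')=1, C('L')=2, C('X')=3, C('b')=4, C('e')=5, C('k')=8, C('o')=10, C('p')=12
L[0]='9': occ=0, LF[0]=C('9')+0=1+0=1
L[1]='X': occ=0, LF[1]=C('X')+0=3+0=3
L[2]='e': occ=0, LF[2]=C('e')+0=5+0=5
L[3]='L': occ=0, LF[3]=C('L')+0=2+0=2
L[4]='$': occ=0, LF[4]=C('$')+0=0+0=0
L[5]='p': occ=0, LF[5]=C('p')+0=12+0=12
L[6]='k': occ=0, LF[6]=C('k')+0=8+0=8
L[7]='e': occ=1, LF[7]=C('e')+1=5+1=6
L[8]='k': occ=1, LF[8]=C('k')+1=8+1=9
L[9]='o': occ=0, LF[9]=C('o')+0=10+0=10
L[10]='o': occ=1, LF[10]=C('o')+1=10+1=11
L[11]='b': occ=0, LF[11]=C('b')+0=4+0=4
L[12]='e': occ=2, LF[12]=C('e')+2=5+2=7

Answer: 1 3 5 2 0 12 8 6 9 10 11 4 7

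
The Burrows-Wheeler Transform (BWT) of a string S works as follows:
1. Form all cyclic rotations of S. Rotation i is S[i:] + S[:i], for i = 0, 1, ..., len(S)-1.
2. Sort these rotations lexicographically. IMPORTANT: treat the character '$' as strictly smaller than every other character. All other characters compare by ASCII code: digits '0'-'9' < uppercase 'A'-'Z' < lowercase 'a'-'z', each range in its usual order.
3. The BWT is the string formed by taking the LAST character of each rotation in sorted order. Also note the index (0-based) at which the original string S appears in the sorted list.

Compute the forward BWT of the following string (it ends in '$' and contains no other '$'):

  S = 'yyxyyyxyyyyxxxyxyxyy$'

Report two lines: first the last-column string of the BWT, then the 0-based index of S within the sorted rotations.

Answer: yyxxyyyyyyxxyyxy$yyxx
16

Derivation:
All 21 rotations (rotation i = S[i:]+S[:i]):
  rot[0] = yyxyyyxyyyyxxxyxyxyy$
  rot[1] = yxyyyxyyyyxxxyxyxyy$y
  rot[2] = xyyyxyyyyxxxyxyxyy$yy
  rot[3] = yyyxyyyyxxxyxyxyy$yyx
  rot[4] = yyxyyyyxxxyxyxyy$yyxy
  rot[5] = yxyyyyxxxyxyxyy$yyxyy
  rot[6] = xyyyyxxxyxyxyy$yyxyyy
  rot[7] = yyyyxxxyxyxyy$yyxyyyx
  rot[8] = yyyxxxyxyxyy$yyxyyyxy
  rot[9] = yyxxxyxyxyy$yyxyyyxyy
  rot[10] = yxxxyxyxyy$yyxyyyxyyy
  rot[11] = xxxyxyxyy$yyxyyyxyyyy
  rot[12] = xxyxyxyy$yyxyyyxyyyyx
  rot[13] = xyxyxyy$yyxyyyxyyyyxx
  rot[14] = yxyxyy$yyxyyyxyyyyxxx
  rot[15] = xyxyy$yyxyyyxyyyyxxxy
  rot[16] = yxyy$yyxyyyxyyyyxxxyx
  rot[17] = xyy$yyxyyyxyyyyxxxyxy
  rot[18] = yy$yyxyyyxyyyyxxxyxyx
  rot[19] = y$yyxyyyxyyyyxxxyxyxy
  rot[20] = $yyxyyyxyyyyxxxyxyxyy
Sorted (with $ < everything):
  sorted[0] = $yyxyyyxyyyyxxxyxyxyy  (last char: 'y')
  sorted[1] = xxxyxyxyy$yyxyyyxyyyy  (last char: 'y')
  sorted[2] = xxyxyxyy$yyxyyyxyyyyx  (last char: 'x')
  sorted[3] = xyxyxyy$yyxyyyxyyyyxx  (last char: 'x')
  sorted[4] = xyxyy$yyxyyyxyyyyxxxy  (last char: 'y')
  sorted[5] = xyy$yyxyyyxyyyyxxxyxy  (last char: 'y')
  sorted[6] = xyyyxyyyyxxxyxyxyy$yy  (last char: 'y')
  sorted[7] = xyyyyxxxyxyxyy$yyxyyy  (last char: 'y')
  sorted[8] = y$yyxyyyxyyyyxxxyxyxy  (last char: 'y')
  sorted[9] = yxxxyxyxyy$yyxyyyxyyy  (last char: 'y')
  sorted[10] = yxyxyy$yyxyyyxyyyyxxx  (last char: 'x')
  sorted[11] = yxyy$yyxyyyxyyyyxxxyx  (last char: 'x')
  sorted[12] = yxyyyxyyyyxxxyxyxyy$y  (last char: 'y')
  sorted[13] = yxyyyyxxxyxyxyy$yyxyy  (last char: 'y')
  sorted[14] = yy$yyxyyyxyyyyxxxyxyx  (last char: 'x')
  sorted[15] = yyxxxyxyxyy$yyxyyyxyy  (last char: 'y')
  sorted[16] = yyxyyyxyyyyxxxyxyxyy$  (last char: '$')
  sorted[17] = yyxyyyyxxxyxyxyy$yyxy  (last char: 'y')
  sorted[18] = yyyxxxyxyxyy$yyxyyyxy  (last char: 'y')
  sorted[19] = yyyxyyyyxxxyxyxyy$yyx  (last char: 'x')
  sorted[20] = yyyyxxxyxyxyy$yyxyyyx  (last char: 'x')
Last column: yyxxyyyyyyxxyyxy$yyxx
Original string S is at sorted index 16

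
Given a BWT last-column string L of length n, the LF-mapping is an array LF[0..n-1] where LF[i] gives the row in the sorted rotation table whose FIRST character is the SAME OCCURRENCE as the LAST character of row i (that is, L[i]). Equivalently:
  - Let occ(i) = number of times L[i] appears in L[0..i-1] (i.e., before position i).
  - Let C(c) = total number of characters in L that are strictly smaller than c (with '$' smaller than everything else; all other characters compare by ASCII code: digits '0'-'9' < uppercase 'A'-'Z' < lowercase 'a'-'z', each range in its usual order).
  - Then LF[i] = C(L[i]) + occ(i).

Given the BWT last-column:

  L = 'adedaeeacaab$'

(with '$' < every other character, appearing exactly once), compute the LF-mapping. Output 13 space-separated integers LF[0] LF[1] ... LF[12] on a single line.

Answer: 1 8 10 9 2 11 12 3 7 4 5 6 0

Derivation:
Char counts: '$':1, 'a':5, 'b':1, 'c':1, 'd':2, 'e':3
C (first-col start): C('$')=0, C('a')=1, C('b')=6, C('c')=7, C('d')=8, C('e')=10
L[0]='a': occ=0, LF[0]=C('a')+0=1+0=1
L[1]='d': occ=0, LF[1]=C('d')+0=8+0=8
L[2]='e': occ=0, LF[2]=C('e')+0=10+0=10
L[3]='d': occ=1, LF[3]=C('d')+1=8+1=9
L[4]='a': occ=1, LF[4]=C('a')+1=1+1=2
L[5]='e': occ=1, LF[5]=C('e')+1=10+1=11
L[6]='e': occ=2, LF[6]=C('e')+2=10+2=12
L[7]='a': occ=2, LF[7]=C('a')+2=1+2=3
L[8]='c': occ=0, LF[8]=C('c')+0=7+0=7
L[9]='a': occ=3, LF[9]=C('a')+3=1+3=4
L[10]='a': occ=4, LF[10]=C('a')+4=1+4=5
L[11]='b': occ=0, LF[11]=C('b')+0=6+0=6
L[12]='$': occ=0, LF[12]=C('$')+0=0+0=0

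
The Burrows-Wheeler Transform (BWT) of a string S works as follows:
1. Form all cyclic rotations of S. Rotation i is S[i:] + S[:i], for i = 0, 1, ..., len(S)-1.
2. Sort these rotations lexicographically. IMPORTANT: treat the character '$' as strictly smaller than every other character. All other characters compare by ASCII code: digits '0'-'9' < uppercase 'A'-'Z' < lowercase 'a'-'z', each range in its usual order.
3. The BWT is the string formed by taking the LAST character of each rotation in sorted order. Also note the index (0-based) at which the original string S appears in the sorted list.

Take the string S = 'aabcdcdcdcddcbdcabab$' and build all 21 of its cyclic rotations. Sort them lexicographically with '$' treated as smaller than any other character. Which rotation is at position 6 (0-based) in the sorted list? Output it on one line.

Answer: bab$aabcdcdcdcddcbdca

Derivation:
All 21 rotations (rotation i = S[i:]+S[:i]):
  rot[0] = aabcdcdcdcddcbdcabab$
  rot[1] = abcdcdcdcddcbdcabab$a
  rot[2] = bcdcdcdcddcbdcabab$aa
  rot[3] = cdcdcdcddcbdcabab$aab
  rot[4] = dcdcdcddcbdcabab$aabc
  rot[5] = cdcdcddcbdcabab$aabcd
  rot[6] = dcdcddcbdcabab$aabcdc
  rot[7] = cdcddcbdcabab$aabcdcd
  rot[8] = dcddcbdcabab$aabcdcdc
  rot[9] = cddcbdcabab$aabcdcdcd
  rot[10] = ddcbdcabab$aabcdcdcdc
  rot[11] = dcbdcabab$aabcdcdcdcd
  rot[12] = cbdcabab$aabcdcdcdcdd
  rot[13] = bdcabab$aabcdcdcdcddc
  rot[14] = dcabab$aabcdcdcdcddcb
  rot[15] = cabab$aabcdcdcdcddcbd
  rot[16] = abab$aabcdcdcdcddcbdc
  rot[17] = bab$aabcdcdcdcddcbdca
  rot[18] = ab$aabcdcdcdcddcbdcab
  rot[19] = b$aabcdcdcdcddcbdcaba
  rot[20] = $aabcdcdcdcddcbdcabab
Sorted (with $ < everything):
  sorted[0] = $aabcdcdcdcddcbdcabab
  sorted[1] = aabcdcdcdcddcbdcabab$
  sorted[2] = ab$aabcdcdcdcddcbdcab
  sorted[3] = abab$aabcdcdcdcddcbdc
  sorted[4] = abcdcdcdcddcbdcabab$a
  sorted[5] = b$aabcdcdcdcddcbdcaba
  sorted[6] = bab$aabcdcdcdcddcbdca
  sorted[7] = bcdcdcdcddcbdcabab$aa
  sorted[8] = bdcabab$aabcdcdcdcddc
  sorted[9] = cabab$aabcdcdcdcddcbd
  sorted[10] = cbdcabab$aabcdcdcdcdd
  sorted[11] = cdcdcdcddcbdcabab$aab
  sorted[12] = cdcdcddcbdcabab$aabcd
  sorted[13] = cdcddcbdcabab$aabcdcd
  sorted[14] = cddcbdcabab$aabcdcdcd
  sorted[15] = dcabab$aabcdcdcdcddcb
  sorted[16] = dcbdcabab$aabcdcdcdcd
  sorted[17] = dcdcdcddcbdcabab$aabc
  sorted[18] = dcdcddcbdcabab$aabcdc
  sorted[19] = dcddcbdcabab$aabcdcdc
  sorted[20] = ddcbdcabab$aabcdcdcdc
sorted[6] = bab$aabcdcdcdcddcbdca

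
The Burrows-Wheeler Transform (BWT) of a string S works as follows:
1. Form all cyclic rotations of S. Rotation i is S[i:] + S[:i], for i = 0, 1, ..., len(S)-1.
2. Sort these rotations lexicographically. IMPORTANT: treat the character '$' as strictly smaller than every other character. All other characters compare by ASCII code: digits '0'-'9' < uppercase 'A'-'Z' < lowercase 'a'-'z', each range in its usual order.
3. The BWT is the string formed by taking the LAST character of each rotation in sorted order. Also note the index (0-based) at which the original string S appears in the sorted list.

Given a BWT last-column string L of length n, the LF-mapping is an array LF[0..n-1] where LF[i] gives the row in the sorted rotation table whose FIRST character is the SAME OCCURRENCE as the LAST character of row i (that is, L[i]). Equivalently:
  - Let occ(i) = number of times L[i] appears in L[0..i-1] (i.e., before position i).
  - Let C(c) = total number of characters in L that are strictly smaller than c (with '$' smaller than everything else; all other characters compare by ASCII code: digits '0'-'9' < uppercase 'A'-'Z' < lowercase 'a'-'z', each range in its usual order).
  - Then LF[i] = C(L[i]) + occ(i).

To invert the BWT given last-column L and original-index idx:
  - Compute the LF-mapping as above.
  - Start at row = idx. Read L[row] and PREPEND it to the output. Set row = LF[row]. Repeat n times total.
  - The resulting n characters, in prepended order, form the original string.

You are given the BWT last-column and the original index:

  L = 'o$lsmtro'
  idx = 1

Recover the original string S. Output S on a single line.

LF mapping: 3 0 1 6 2 7 5 4
Walk LF starting at row 1, prepending L[row]:
  step 1: row=1, L[1]='$', prepend. Next row=LF[1]=0
  step 2: row=0, L[0]='o', prepend. Next row=LF[0]=3
  step 3: row=3, L[3]='s', prepend. Next row=LF[3]=6
  step 4: row=6, L[6]='r', prepend. Next row=LF[6]=5
  step 5: row=5, L[5]='t', prepend. Next row=LF[5]=7
  step 6: row=7, L[7]='o', prepend. Next row=LF[7]=4
  step 7: row=4, L[4]='m', prepend. Next row=LF[4]=2
  step 8: row=2, L[2]='l', prepend. Next row=LF[2]=1
Reversed output: lmotrso$

Answer: lmotrso$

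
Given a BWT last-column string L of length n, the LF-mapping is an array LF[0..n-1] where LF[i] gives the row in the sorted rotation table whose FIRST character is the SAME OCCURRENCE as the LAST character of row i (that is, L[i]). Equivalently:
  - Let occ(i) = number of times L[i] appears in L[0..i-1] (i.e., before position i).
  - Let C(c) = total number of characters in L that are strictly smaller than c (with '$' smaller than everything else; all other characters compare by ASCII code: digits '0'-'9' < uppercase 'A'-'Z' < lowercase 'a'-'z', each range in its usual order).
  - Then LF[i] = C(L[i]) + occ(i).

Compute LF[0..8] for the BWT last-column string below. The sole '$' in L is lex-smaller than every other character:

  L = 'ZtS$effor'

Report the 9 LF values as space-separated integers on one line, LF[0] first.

Char counts: '$':1, 'S':1, 'Z':1, 'e':1, 'f':2, 'o':1, 'r':1, 't':1
C (first-col start): C('$')=0, C('S')=1, C('Z')=2, C('e')=3, C('f')=4, C('o')=6, C('r')=7, C('t')=8
L[0]='Z': occ=0, LF[0]=C('Z')+0=2+0=2
L[1]='t': occ=0, LF[1]=C('t')+0=8+0=8
L[2]='S': occ=0, LF[2]=C('S')+0=1+0=1
L[3]='$': occ=0, LF[3]=C('$')+0=0+0=0
L[4]='e': occ=0, LF[4]=C('e')+0=3+0=3
L[5]='f': occ=0, LF[5]=C('f')+0=4+0=4
L[6]='f': occ=1, LF[6]=C('f')+1=4+1=5
L[7]='o': occ=0, LF[7]=C('o')+0=6+0=6
L[8]='r': occ=0, LF[8]=C('r')+0=7+0=7

Answer: 2 8 1 0 3 4 5 6 7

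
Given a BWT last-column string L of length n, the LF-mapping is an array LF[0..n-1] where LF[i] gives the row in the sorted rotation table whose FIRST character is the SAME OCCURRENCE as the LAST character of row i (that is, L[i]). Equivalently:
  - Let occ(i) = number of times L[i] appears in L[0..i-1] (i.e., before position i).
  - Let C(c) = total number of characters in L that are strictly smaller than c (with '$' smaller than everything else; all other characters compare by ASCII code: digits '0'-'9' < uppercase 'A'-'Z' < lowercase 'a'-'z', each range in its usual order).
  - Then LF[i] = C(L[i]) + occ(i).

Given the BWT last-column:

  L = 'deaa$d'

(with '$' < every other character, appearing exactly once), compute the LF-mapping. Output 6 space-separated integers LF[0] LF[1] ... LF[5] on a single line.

Char counts: '$':1, 'a':2, 'd':2, 'e':1
C (first-col start): C('$')=0, C('a')=1, C('d')=3, C('e')=5
L[0]='d': occ=0, LF[0]=C('d')+0=3+0=3
L[1]='e': occ=0, LF[1]=C('e')+0=5+0=5
L[2]='a': occ=0, LF[2]=C('a')+0=1+0=1
L[3]='a': occ=1, LF[3]=C('a')+1=1+1=2
L[4]='$': occ=0, LF[4]=C('$')+0=0+0=0
L[5]='d': occ=1, LF[5]=C('d')+1=3+1=4

Answer: 3 5 1 2 0 4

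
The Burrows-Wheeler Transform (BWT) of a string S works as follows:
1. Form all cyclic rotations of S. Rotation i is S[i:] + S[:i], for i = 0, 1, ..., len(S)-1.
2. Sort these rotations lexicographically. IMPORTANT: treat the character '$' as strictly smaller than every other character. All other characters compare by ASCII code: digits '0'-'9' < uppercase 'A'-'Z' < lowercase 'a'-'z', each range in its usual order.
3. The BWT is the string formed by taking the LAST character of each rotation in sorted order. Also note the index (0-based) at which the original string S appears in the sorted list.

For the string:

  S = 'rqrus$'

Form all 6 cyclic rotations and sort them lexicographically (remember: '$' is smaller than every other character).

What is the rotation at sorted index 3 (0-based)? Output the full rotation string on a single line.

All 6 rotations (rotation i = S[i:]+S[:i]):
  rot[0] = rqrus$
  rot[1] = qrus$r
  rot[2] = rus$rq
  rot[3] = us$rqr
  rot[4] = s$rqru
  rot[5] = $rqrus
Sorted (with $ < everything):
  sorted[0] = $rqrus
  sorted[1] = qrus$r
  sorted[2] = rqrus$
  sorted[3] = rus$rq
  sorted[4] = s$rqru
  sorted[5] = us$rqr
sorted[3] = rus$rq

Answer: rus$rq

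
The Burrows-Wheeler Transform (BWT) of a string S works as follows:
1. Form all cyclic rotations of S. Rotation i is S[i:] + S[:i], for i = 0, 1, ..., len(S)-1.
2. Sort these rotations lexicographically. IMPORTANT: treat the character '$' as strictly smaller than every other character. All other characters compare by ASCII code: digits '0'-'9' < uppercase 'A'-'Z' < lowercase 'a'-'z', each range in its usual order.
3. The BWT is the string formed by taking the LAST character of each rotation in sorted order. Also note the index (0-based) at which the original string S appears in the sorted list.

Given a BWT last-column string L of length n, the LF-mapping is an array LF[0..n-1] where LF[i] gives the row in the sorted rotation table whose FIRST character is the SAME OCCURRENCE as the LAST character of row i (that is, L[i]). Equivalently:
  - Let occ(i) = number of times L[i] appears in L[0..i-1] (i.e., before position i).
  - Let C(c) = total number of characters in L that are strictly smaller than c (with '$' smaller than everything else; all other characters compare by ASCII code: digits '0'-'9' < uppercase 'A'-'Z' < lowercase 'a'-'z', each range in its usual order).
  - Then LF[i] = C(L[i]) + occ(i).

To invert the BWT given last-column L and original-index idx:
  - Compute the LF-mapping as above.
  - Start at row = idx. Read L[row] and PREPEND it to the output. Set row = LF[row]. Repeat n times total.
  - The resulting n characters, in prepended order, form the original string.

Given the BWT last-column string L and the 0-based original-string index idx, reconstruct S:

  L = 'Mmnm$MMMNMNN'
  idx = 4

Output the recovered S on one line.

Answer: MNmMNNnMMmM$

Derivation:
LF mapping: 1 9 11 10 0 2 3 4 6 5 7 8
Walk LF starting at row 4, prepending L[row]:
  step 1: row=4, L[4]='$', prepend. Next row=LF[4]=0
  step 2: row=0, L[0]='M', prepend. Next row=LF[0]=1
  step 3: row=1, L[1]='m', prepend. Next row=LF[1]=9
  step 4: row=9, L[9]='M', prepend. Next row=LF[9]=5
  step 5: row=5, L[5]='M', prepend. Next row=LF[5]=2
  step 6: row=2, L[2]='n', prepend. Next row=LF[2]=11
  step 7: row=11, L[11]='N', prepend. Next row=LF[11]=8
  step 8: row=8, L[8]='N', prepend. Next row=LF[8]=6
  step 9: row=6, L[6]='M', prepend. Next row=LF[6]=3
  step 10: row=3, L[3]='m', prepend. Next row=LF[3]=10
  step 11: row=10, L[10]='N', prepend. Next row=LF[10]=7
  step 12: row=7, L[7]='M', prepend. Next row=LF[7]=4
Reversed output: MNmMNNnMMmM$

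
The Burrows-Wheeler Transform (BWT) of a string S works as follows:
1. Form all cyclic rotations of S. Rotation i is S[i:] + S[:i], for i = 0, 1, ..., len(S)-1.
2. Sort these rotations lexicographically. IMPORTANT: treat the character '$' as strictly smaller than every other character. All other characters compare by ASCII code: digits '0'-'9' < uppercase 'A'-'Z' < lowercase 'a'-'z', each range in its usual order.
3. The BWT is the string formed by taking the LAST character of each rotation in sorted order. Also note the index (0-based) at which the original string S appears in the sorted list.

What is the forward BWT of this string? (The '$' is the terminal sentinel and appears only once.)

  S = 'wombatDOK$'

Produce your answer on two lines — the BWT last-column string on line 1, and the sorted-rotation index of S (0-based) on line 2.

All 10 rotations (rotation i = S[i:]+S[:i]):
  rot[0] = wombatDOK$
  rot[1] = ombatDOK$w
  rot[2] = mbatDOK$wo
  rot[3] = batDOK$wom
  rot[4] = atDOK$womb
  rot[5] = tDOK$womba
  rot[6] = DOK$wombat
  rot[7] = OK$wombatD
  rot[8] = K$wombatDO
  rot[9] = $wombatDOK
Sorted (with $ < everything):
  sorted[0] = $wombatDOK  (last char: 'K')
  sorted[1] = DOK$wombat  (last char: 't')
  sorted[2] = K$wombatDO  (last char: 'O')
  sorted[3] = OK$wombatD  (last char: 'D')
  sorted[4] = atDOK$womb  (last char: 'b')
  sorted[5] = batDOK$wom  (last char: 'm')
  sorted[6] = mbatDOK$wo  (last char: 'o')
  sorted[7] = ombatDOK$w  (last char: 'w')
  sorted[8] = tDOK$womba  (last char: 'a')
  sorted[9] = wombatDOK$  (last char: '$')
Last column: KtODbmowa$
Original string S is at sorted index 9

Answer: KtODbmowa$
9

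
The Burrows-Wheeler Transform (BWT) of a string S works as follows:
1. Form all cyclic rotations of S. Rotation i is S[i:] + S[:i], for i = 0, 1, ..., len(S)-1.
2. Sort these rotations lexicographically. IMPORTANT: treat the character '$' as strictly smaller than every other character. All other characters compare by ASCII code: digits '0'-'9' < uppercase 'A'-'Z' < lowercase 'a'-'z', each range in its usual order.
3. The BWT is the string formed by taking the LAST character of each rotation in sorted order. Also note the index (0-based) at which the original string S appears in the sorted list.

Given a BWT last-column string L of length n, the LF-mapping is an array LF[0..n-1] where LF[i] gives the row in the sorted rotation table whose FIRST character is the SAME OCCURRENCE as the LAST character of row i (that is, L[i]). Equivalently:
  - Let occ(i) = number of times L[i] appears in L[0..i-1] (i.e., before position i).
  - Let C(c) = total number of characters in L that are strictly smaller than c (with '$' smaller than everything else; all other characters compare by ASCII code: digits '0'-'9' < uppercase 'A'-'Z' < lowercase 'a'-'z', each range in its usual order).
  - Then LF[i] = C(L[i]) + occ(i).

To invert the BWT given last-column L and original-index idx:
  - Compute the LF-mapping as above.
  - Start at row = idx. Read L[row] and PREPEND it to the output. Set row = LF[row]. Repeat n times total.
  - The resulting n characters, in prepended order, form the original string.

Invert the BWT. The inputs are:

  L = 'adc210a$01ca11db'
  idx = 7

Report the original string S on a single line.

LF mapping: 8 14 12 7 3 1 9 0 2 4 13 10 5 6 15 11
Walk LF starting at row 7, prepending L[row]:
  step 1: row=7, L[7]='$', prepend. Next row=LF[7]=0
  step 2: row=0, L[0]='a', prepend. Next row=LF[0]=8
  step 3: row=8, L[8]='0', prepend. Next row=LF[8]=2
  step 4: row=2, L[2]='c', prepend. Next row=LF[2]=12
  step 5: row=12, L[12]='1', prepend. Next row=LF[12]=5
  step 6: row=5, L[5]='0', prepend. Next row=LF[5]=1
  step 7: row=1, L[1]='d', prepend. Next row=LF[1]=14
  step 8: row=14, L[14]='d', prepend. Next row=LF[14]=15
  step 9: row=15, L[15]='b', prepend. Next row=LF[15]=11
  step 10: row=11, L[11]='a', prepend. Next row=LF[11]=10
  step 11: row=10, L[10]='c', prepend. Next row=LF[10]=13
  step 12: row=13, L[13]='1', prepend. Next row=LF[13]=6
  step 13: row=6, L[6]='a', prepend. Next row=LF[6]=9
  step 14: row=9, L[9]='1', prepend. Next row=LF[9]=4
  step 15: row=4, L[4]='1', prepend. Next row=LF[4]=3
  step 16: row=3, L[3]='2', prepend. Next row=LF[3]=7
Reversed output: 211a1cabdd01c0a$

Answer: 211a1cabdd01c0a$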